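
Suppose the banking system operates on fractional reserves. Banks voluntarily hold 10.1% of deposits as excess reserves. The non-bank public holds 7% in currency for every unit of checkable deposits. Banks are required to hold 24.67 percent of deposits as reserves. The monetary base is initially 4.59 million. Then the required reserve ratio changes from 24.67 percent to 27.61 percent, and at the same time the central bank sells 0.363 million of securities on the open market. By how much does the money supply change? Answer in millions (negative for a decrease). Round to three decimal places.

-1.642 million

Before: m₁ = (1 + 0.07) / (0.2467 + 0.101 + 0.07) ≈ 2.56165, MB₁ = 4.59, so M₁ = 2.56165 × 4.59 ≈ 11.758 million.
After: m₂ = (1 + 0.07) / (0.2761 + 0.101 + 0.07) ≈ 2.39320, MB₂ = 4.59 − 0.363 = 4.227, so M₂ = 2.39320 × 4.227 ≈ 10.1161 million.
ΔM = M₂ − M₁ = 10.1161 − 11.758 = -1.6419 million.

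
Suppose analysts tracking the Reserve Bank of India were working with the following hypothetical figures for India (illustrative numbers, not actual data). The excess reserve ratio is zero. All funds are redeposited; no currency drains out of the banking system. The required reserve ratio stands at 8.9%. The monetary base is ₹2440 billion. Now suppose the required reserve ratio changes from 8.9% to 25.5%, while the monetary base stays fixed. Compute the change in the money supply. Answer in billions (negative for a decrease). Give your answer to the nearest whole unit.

-17847 billion

Initially m₁ = 1 / (0.089) ≈ 11.23596, so M₁ = 11.23596 × 2440 = 27415.7424 billion.
After the change m₂ = 1 / (0.255) ≈ 3.92157, so M₂ = 3.92157 × 2440 = 9568.6308 billion.
ΔM = M₂ − M₁ = 9568.6308 − 27415.7424 = -17847.1116 billion.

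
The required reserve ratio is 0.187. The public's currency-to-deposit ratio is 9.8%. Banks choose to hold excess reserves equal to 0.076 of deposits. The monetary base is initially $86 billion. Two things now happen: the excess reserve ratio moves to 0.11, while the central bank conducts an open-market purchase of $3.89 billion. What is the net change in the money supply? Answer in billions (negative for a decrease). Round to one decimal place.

-11.7 billion

Before: m₁ = (1 + 0.098) / (0.187 + 0.076 + 0.098) ≈ 3.0416, MB₁ = 86, so M₁ = 3.0416 × 86 = 261.5776 billion.
After: m₂ = (1 + 0.098) / (0.187 + 0.11 + 0.098) ≈ 2.7797, MB₂ = 86 + 3.89 = 89.89, so M₂ = 2.7797 × 89.89 ≈ 249.8672 billion.
ΔM = M₂ − M₁ = 249.8672 − 261.5776 = -11.7104 billion.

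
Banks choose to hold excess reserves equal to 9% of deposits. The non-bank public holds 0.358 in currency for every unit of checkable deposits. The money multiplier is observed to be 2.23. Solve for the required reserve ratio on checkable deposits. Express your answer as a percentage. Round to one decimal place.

16.1%

Using m = 2.23. Since m = (1 + c)/(c + rr + e), the denominator satisfies c + rr + e = (1 + c)/m = (1 + 0.358) / 2.23 ≈ 0.608969.
With c = 0.358 and e = 0.09, the required reserve ratio on checkable deposits is 0.608969 − 0.358 − 0.09 = 0.160969.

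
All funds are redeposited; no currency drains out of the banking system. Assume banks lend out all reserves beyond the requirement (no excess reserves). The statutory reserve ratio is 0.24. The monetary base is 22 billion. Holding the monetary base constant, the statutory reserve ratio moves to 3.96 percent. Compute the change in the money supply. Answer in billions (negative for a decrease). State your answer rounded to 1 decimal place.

463.9 billion

Initially m₁ = 1 / (0.24) ≈ 4.1667, so M₁ = 4.1667 × 22 = 91.6674 billion.
After the change m₂ = 1 / (0.0396) ≈ 25.2525, so M₂ = 25.2525 × 22 = 555.555 billion.
ΔM = M₂ − M₁ = 555.555 − 91.6674 = 463.8876 billion.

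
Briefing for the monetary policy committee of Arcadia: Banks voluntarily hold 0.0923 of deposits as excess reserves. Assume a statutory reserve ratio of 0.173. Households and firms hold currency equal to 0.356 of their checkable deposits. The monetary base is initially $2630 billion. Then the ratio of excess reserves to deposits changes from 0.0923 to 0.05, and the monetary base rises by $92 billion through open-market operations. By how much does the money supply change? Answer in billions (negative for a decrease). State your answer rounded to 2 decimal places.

Before: m₁ = (1 + 0.356) / (0.173 + 0.0923 + 0.356) ≈ 2.1825205, MB₁ = 2630, so M₁ = 2.1825205 × 2630 ≈ 5740.0289 billion.
After: m₂ = (1 + 0.356) / (0.173 + 0.05 + 0.356) ≈ 2.3419689, MB₂ = 2630 + 92 = 2722, so M₂ = 2.3419689 × 2722 ≈ 6374.8393 billion.
ΔM = M₂ − M₁ = 6374.8393 − 5740.0289 = 634.8104 billion.

$634.81 billion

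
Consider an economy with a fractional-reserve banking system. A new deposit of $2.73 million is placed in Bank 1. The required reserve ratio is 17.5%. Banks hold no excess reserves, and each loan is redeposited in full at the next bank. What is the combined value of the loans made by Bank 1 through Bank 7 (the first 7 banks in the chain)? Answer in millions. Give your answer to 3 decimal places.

$9.522 million

Bank i lends (1 − rr)^i of the original deposit: Bank 1 lends 2.73·0.8250 ≈ 2.2523, Bank 2 lends 2.73·0.8250² ≈ 1.8581, and so on.
Summing a geometric series: total = 2.73·[0.8250·(1 − 0.8250^7) / (1 − 0.8250)] ≈ 9.5222 million.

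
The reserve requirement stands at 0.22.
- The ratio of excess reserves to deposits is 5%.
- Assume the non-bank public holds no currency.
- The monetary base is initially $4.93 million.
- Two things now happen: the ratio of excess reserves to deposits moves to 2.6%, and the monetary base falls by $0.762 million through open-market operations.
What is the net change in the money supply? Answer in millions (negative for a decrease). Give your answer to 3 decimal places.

Before: m₁ = 1 / (0.22 + 0.05) ≈ 3.70370, MB₁ = 4.93, so M₁ = 3.70370 × 4.93 ≈ 18.2592 million.
After: m₂ = 1 / (0.22 + 0.026) ≈ 4.06504, MB₂ = 4.93 − 0.762 = 4.168, so M₂ = 4.06504 × 4.168 ≈ 16.9431 million.
ΔM = M₂ − M₁ = 16.9431 − 18.2592 = -1.3161 million.

-1.316 million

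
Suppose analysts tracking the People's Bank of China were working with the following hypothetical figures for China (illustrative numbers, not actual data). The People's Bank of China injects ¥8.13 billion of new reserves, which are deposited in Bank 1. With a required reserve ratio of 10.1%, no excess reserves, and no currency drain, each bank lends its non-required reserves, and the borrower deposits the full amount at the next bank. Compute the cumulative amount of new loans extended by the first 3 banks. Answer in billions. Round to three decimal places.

Bank i lends (1 − rr)^i of the original deposit: Bank 1 lends 8.13·0.8990 ≈ 7.3089, Bank 2 lends 8.13·0.8990² ≈ 6.5707, and so on.
Summing a geometric series: total = 8.13·[0.8990·(1 − 0.8990^3) / (1 − 0.8990)] ≈ 19.7866 billion.

¥19.787 billion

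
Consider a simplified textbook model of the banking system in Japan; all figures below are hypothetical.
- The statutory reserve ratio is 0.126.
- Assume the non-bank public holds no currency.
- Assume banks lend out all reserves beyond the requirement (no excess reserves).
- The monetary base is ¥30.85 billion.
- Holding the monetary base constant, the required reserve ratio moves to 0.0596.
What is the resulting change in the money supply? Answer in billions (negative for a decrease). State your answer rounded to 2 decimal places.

¥272.78 billion

Initially m₁ = 1 / (0.126) ≈ 7.93651, so M₁ = 7.93651 × 30.85 ≈ 244.8413 billion.
After the change m₂ = 1 / (0.0596) ≈ 16.77852, so M₂ = 16.77852 × 30.85 ≈ 517.6173 billion.
ΔM = M₂ − M₁ = 517.6173 − 244.8413 = 272.776 billion.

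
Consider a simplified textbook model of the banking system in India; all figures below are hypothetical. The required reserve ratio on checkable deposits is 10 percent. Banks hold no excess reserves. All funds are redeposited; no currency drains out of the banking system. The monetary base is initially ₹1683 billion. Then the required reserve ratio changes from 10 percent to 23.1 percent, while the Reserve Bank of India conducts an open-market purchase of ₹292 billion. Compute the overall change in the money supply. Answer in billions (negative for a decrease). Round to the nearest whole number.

-8280 billion

Before: m₁ = 1 / (0.1) = 10, MB₁ = 1683, so M₁ = 10 × 1683 = 16830 billion.
After: m₂ = 1 / (0.231) ≈ 4.32900, MB₂ = 1683 + 292 = 1975, so M₂ = 4.32900 × 1975 = 8549.775 billion.
ΔM = M₂ − M₁ = 8549.775 − 16830 = -8280.225 billion.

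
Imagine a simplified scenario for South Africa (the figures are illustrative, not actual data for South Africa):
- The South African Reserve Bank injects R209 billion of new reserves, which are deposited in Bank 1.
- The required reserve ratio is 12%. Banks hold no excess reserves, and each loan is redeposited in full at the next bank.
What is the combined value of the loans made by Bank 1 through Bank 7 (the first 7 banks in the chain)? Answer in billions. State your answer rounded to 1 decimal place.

Bank i lends (1 − rr)^i of the original deposit: Bank 1 lends 209·0.8800 = 183.9200, Bank 2 lends 209·0.8800² = 161.8496, and so on.
Summing a geometric series: total = 209·[0.8800·(1 − 0.8800^7) / (1 − 0.8800)] ≈ 906.3032 billion.

R906.3 billion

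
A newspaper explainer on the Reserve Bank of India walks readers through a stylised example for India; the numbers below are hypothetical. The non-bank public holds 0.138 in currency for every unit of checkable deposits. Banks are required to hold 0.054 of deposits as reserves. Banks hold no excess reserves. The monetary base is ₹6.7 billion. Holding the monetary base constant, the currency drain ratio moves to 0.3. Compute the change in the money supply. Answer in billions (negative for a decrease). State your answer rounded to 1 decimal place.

-15.1 billion

Initially m₁ = (1 + 0.138) / (0.054 + 0.138) ≈ 5.9271, so M₁ = 5.9271 × 6.7 ≈ 39.7116 billion.
After the change m₂ = (1 + 0.3) / (0.054 + 0.3) ≈ 3.6723, so M₂ = 3.6723 × 6.7 ≈ 24.6044 billion.
ΔM = M₂ − M₁ = 24.6044 − 39.7116 = -15.1072 billion.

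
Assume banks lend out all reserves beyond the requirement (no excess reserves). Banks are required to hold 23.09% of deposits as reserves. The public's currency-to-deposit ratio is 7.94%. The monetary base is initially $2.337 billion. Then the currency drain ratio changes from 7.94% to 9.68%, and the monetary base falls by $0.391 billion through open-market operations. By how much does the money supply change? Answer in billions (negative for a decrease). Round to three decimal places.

-1.616 billion

Before: m₁ = (1 + 0.0794) / (0.2309 + 0.0794) ≈ 3.47857, MB₁ = 2.337, so M₁ = 3.47857 × 2.337 ≈ 8.1294 billion.
After: m₂ = (1 + 0.0968) / (0.2309 + 0.0968) ≈ 3.34696, MB₂ = 2.337 − 0.391 = 1.946, so M₂ = 3.34696 × 1.946 ≈ 6.5132 billion.
ΔM = M₂ − M₁ = 6.5132 − 8.1294 = -1.6162 billion.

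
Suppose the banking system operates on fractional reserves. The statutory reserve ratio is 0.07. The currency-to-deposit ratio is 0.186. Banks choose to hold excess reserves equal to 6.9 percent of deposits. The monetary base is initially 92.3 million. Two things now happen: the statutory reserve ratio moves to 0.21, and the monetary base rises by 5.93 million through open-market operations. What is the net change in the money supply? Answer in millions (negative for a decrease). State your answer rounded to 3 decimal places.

-86.285 million

Before: m₁ = (1 + 0.186) / (0.07 + 0.069 + 0.186) ≈ 3.649231, MB₁ = 92.3, so M₁ = 3.649231 × 92.3 ≈ 336.824 million.
After: m₂ = (1 + 0.186) / (0.21 + 0.069 + 0.186) ≈ 2.550538, MB₂ = 92.3 + 5.93 = 98.23, so M₂ = 2.550538 × 98.23 ≈ 250.5393 million.
ΔM = M₂ − M₁ = 250.5393 − 336.824 = -86.2847 million.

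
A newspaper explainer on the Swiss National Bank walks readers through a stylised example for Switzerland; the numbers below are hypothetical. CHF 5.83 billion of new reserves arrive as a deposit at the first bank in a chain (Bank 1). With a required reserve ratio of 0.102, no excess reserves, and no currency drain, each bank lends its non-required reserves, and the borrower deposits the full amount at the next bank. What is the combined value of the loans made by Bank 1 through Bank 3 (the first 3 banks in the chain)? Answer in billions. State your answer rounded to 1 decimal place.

CHF 14.2 billion

Bank i lends (1 − rr)^i of the original deposit: Bank 1 lends 5.83·0.8980 ≈ 5.2353, Bank 2 lends 5.83·0.8980² ≈ 4.7013, and so on.
Summing a geometric series: total = 5.83·[0.8980·(1 − 0.8980^3) / (1 − 0.8980)] ≈ 14.1585 billion.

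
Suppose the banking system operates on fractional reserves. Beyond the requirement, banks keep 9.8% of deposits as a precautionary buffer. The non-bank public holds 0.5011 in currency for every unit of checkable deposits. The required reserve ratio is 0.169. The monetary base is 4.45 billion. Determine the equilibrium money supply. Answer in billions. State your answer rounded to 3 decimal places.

8.697 billion

The money multiplier is m = (1 + c) / (rr + e + c) = (1 + 0.5011) / (0.169 + 0.098 + 0.5011) ≈ 1.95430.
So M = m × MB = 1.95430 × 4.45 ≈ 8.6966 billion.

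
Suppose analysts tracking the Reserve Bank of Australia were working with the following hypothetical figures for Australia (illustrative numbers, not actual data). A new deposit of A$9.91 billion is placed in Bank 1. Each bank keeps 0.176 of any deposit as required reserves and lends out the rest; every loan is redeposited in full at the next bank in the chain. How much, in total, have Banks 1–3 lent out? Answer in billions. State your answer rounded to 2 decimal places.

Bank i lends (1 − rr)^i of the original deposit: Bank 1 lends 9.91·0.8240 ≈ 8.1658, Bank 2 lends 9.91·0.8240² ≈ 6.7287, and so on.
Summing a geometric series: total = 9.91·[0.8240·(1 − 0.8240^3) / (1 − 0.8240)] ≈ 20.4389 billion.

A$20.44 billion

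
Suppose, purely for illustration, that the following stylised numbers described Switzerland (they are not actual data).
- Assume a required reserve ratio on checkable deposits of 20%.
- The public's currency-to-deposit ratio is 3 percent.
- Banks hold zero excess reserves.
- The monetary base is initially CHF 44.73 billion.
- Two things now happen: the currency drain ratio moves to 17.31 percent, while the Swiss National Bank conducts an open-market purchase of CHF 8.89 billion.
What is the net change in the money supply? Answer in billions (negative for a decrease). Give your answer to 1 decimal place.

Before: m₁ = (1 + 0.03) / (0.2 + 0.03) ≈ 4.4783, MB₁ = 44.73, so M₁ = 4.4783 × 44.73 ≈ 200.3144 billion.
After: m₂ = (1 + 0.1731) / (0.2 + 0.1731) ≈ 3.1442, MB₂ = 44.73 + 8.89 = 53.62, so M₂ = 3.1442 × 53.62 ≈ 168.592 billion.
ΔM = M₂ − M₁ = 168.592 − 200.3144 = -31.7224 billion.

-31.7 billion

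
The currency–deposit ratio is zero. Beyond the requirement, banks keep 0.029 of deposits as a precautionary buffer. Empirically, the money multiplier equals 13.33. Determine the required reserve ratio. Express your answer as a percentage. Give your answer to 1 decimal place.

Using m = 13.33. Since m = (1 + c)/(c + rr + e), the denominator satisfies c + rr + e = (1 + c)/m = (1 + 0) / 13.33 ≈ 0.075019.
With c = 0 and e = 0.029, the required reserve ratio is 0.075019 − 0 − 0.029 = 0.046019.

4.6%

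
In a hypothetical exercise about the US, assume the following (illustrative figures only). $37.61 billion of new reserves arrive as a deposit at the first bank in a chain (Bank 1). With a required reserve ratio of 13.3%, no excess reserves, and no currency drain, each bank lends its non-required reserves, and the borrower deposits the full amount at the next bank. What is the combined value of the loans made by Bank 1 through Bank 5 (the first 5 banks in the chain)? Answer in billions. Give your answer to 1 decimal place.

$125.1 billion

Bank i lends (1 − rr)^i of the original deposit: Bank 1 lends 37.61·0.8670 ≈ 32.6079, Bank 2 lends 37.61·0.8670² ≈ 28.2710, and so on.
Summing a geometric series: total = 37.61·[0.8670·(1 − 0.8670^5) / (1 − 0.8670)] ≈ 125.0655 billion.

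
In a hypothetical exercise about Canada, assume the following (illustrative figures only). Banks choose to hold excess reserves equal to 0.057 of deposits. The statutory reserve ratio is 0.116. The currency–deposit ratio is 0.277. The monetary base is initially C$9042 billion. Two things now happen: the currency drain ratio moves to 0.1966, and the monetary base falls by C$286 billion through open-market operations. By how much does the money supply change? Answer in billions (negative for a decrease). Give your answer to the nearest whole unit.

C$2689 billion

Before: m₁ = (1 + 0.277) / (0.116 + 0.057 + 0.277) ≈ 2.83778, MB₁ = 9042, so M₁ = 2.83778 × 9042 ≈ 25659.2068 billion.
After: m₂ = (1 + 0.1966) / (0.116 + 0.057 + 0.1966) ≈ 3.23755, MB₂ = 9042 − 286 = 8756, so M₂ = 3.23755 × 8756 = 28347.9878 billion.
ΔM = M₂ − M₁ = 28347.9878 − 25659.2068 = 2688.781 billion.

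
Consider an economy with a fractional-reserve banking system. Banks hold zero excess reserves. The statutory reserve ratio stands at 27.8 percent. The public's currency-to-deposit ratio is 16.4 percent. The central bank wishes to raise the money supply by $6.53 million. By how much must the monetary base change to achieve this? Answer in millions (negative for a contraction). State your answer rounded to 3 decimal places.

$2.480 million

The money multiplier is m = (1 + c) / (rr + c) = (1 + 0.164) / (0.278 + 0.164) ≈ 2.63348.
ΔMB = ΔM / m = (+6.53) / 2.63348 ≈ 2.4796 million.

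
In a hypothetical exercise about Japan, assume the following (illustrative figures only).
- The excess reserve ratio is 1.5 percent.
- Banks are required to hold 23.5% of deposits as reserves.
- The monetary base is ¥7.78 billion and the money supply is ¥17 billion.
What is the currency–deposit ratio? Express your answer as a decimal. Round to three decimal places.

0.383

Using m = M/MB = 17/7.78 ≈ 2.185090. From m = (1 + c)/(c + rr + e), rearranging gives 1 + c = m·(c + rr + e), so c·(1 − m) = m·(rr + e) − 1.
Hence c = [m·(rr + e) − 1]/(1 − m) = [2.185090 × (0.235 + 0.015) − 1] / (1 − 2.185090) ≈ 0.382863.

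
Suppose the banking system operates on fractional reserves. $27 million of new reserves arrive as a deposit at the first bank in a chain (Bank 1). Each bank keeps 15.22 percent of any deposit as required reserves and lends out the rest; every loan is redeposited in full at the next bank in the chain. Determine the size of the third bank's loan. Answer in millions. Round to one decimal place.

$16.5 million

Each bank lends a fraction (1 − rr) = 0.8478 of the deposit it receives, so Bank 3 receives 27·0.8478^2 and lends 27·0.8478^3 ≈ 16.4530 million.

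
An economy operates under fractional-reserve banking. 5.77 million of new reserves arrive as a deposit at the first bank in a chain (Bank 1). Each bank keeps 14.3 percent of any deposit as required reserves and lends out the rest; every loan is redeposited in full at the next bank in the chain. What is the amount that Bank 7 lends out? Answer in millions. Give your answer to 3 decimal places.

Each bank lends a fraction (1 − rr) = 0.8570 of the deposit it receives, so Bank 7 receives 5.77·0.8570^6 and lends 5.77·0.8570^7 ≈ 1.9590 million.

1.959 million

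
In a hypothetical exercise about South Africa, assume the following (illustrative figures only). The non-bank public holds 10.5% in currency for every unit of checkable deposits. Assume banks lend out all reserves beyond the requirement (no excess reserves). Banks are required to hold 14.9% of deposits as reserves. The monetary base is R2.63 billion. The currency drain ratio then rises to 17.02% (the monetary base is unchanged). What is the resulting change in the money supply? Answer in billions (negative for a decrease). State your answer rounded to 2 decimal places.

-1.80 billion

Initially m₁ = (1 + 0.105) / (0.149 + 0.105) ≈ 4.3504, so M₁ = 4.3504 × 2.63 ≈ 11.4416 billion.
After the change m₂ = (1 + 0.1702) / (0.149 + 0.1702) ≈ 3.6660, so M₂ = 3.6660 × 2.63 ≈ 9.6416 billion.
ΔM = M₂ − M₁ = 9.6416 − 11.4416 = -1.8 billion.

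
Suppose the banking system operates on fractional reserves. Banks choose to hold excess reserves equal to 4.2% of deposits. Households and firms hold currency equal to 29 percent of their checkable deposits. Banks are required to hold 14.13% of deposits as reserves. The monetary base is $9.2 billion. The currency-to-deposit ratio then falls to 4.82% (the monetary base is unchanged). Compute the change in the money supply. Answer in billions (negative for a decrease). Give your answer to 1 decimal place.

$16.6 billion

Initially m₁ = (1 + 0.29) / (0.1413 + 0.042 + 0.29) ≈ 2.7255, so M₁ = 2.7255 × 9.2 = 25.0746 billion.
After the change m₂ = (1 + 0.0482) / (0.1413 + 0.042 + 0.0482) ≈ 4.5279, so M₂ = 4.5279 × 9.2 ≈ 41.6567 billion.
ΔM = M₂ − M₁ = 41.6567 − 25.0746 = 16.5821 billion.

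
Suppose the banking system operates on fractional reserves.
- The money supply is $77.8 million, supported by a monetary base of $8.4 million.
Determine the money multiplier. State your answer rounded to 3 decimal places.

The money multiplier is m = M / MB = 77.8 / 8.4 ≈ 9.26190.

9.262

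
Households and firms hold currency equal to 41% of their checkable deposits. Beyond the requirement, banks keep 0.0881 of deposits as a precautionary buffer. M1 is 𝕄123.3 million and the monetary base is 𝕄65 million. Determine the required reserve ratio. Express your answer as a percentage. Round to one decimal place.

Using m = M/MB = 123.3/65 ≈ 1.896923. Since m = (1 + c)/(c + rr + e), the denominator satisfies c + rr + e = (1 + c)/m = (1 + 0.41) / 1.896923 ≈ 0.743309.
With c = 0.41 and e = 0.0881, the required reserve ratio is 0.743309 − 0.41 − 0.0881 = 0.245209.

24.5%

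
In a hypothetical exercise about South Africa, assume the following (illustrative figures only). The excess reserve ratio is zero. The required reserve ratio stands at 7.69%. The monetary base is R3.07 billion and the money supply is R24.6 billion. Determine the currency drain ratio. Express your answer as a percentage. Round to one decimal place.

5.5%

Using m = M/MB = 24.6/3.07 ≈ 8.013029. From m = (1 + c)/(c + rr + e), rearranging gives 1 + c = m·(c + rr + e), so c·(1 − m) = m·(rr + e) − 1.
Hence c = [m·(rr + e) − 1]/(1 − m) = [8.013029 × (0.0769 + 0) − 1] / (1 − 8.013029) ≈ 0.054726.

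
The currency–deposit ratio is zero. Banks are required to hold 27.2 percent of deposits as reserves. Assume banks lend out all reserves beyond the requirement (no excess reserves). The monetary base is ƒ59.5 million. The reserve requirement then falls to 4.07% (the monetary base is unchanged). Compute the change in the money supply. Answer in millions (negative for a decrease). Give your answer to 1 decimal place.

Initially m₁ = 1 / (0.272) ≈ 3.6765, so M₁ = 3.6765 × 59.5 ≈ 218.7517 million.
After the change m₂ = 1 / (0.0407) ≈ 24.57, so M₂ = 24.57 × 59.5 = 1461.915 million.
ΔM = M₂ − M₁ = 1461.915 − 218.7517 = 1243.1633 million.

ƒ1243.2 million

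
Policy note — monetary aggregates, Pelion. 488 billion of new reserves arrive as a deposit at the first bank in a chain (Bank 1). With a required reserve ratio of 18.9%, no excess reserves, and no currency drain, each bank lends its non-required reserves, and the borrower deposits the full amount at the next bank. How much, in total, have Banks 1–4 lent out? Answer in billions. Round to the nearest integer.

1188 billion

Bank i lends (1 − rr)^i of the original deposit: Bank 1 lends 488·0.8110 = 395.7680, Bank 2 lends 488·0.8110² ≈ 320.9678, and so on.
Summing a geometric series: total = 488·[0.8110·(1 − 0.8110^4) / (1 − 0.8110)] ≈ 1188.1481 billion.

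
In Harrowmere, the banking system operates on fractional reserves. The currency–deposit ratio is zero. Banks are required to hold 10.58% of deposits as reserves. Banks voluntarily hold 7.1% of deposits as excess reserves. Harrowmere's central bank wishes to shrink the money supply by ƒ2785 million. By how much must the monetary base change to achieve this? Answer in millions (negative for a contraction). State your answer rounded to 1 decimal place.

The money multiplier is m = 1 / (rr + e) = 1 / (0.1058 + 0.071) ≈ 5.656109.
ΔMB = ΔM / m = (−2785) / 5.656109 ≈ -492.388 million.

-492.4 million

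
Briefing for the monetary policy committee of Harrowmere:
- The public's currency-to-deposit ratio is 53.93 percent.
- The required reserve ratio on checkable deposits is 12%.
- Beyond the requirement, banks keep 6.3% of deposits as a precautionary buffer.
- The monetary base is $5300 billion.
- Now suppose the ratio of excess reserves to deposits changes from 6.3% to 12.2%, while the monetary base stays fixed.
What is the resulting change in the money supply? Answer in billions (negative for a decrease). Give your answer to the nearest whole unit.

-853 billion

Initially m₁ = (1 + 0.5393) / (0.12 + 0.063 + 0.5393) ≈ 2.13111, so M₁ = 2.13111 × 5300 = 11294.883 billion.
After the change m₂ = (1 + 0.5393) / (0.12 + 0.122 + 0.5393) ≈ 1.97018, so M₂ = 1.97018 × 5300 = 10441.954 billion.
ΔM = M₂ − M₁ = 10441.954 − 11294.883 = -852.929 billion.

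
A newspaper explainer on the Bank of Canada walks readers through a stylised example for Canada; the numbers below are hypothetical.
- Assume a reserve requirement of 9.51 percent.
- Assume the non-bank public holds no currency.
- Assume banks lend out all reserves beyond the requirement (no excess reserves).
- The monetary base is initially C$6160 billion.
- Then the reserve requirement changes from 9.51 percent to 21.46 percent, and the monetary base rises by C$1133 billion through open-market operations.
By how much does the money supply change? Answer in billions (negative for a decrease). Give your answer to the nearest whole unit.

-30790 billion

Before: m₁ = 1 / (0.0951) ≈ 10.51525, MB₁ = 6160, so M₁ = 10.51525 × 6160 = 64773.94 billion.
After: m₂ = 1 / (0.2146) ≈ 4.65983, MB₂ = 6160 + 1133 = 7293, so M₂ = 4.65983 × 7293 ≈ 33984.1402 billion.
ΔM = M₂ − M₁ = 33984.1402 − 64773.94 = -30789.7998 billion.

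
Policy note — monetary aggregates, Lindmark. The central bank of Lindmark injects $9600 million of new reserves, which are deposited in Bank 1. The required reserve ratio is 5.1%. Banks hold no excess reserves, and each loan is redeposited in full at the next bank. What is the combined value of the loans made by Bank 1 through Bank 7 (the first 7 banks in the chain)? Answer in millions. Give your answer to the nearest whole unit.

$54804 million

Bank i lends (1 − rr)^i of the original deposit: Bank 1 lends 9600·0.9490 = 9110.4000, Bank 2 lends 9600·0.9490² = 8645.7696, and so on.
Summing a geometric series: total = 9600·[0.9490·(1 − 0.9490^7) / (1 − 0.9490)] ≈ 54803.9017 million.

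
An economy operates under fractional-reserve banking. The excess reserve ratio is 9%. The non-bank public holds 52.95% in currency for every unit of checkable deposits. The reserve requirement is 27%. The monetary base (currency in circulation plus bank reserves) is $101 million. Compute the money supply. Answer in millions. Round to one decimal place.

$173.7 million

The money multiplier is m = (1 + c) / (rr + e + c) = (1 + 0.5295) / (0.27 + 0.09 + 0.5295) ≈ 1.71951.
So M = m × MB = 1.71951 × 101 ≈ 173.6705 million.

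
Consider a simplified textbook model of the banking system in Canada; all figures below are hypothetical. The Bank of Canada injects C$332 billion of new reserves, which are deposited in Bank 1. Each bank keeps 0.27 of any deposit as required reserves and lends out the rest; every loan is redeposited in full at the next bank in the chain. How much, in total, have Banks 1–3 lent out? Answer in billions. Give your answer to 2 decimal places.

Bank i lends (1 − rr)^i of the original deposit: Bank 1 lends 332·0.7300 = 242.3600, Bank 2 lends 332·0.7300² = 176.9228, and so on.
Summing a geometric series: total = 332·[0.7300·(1 − 0.7300^3) / (1 − 0.7300)] ≈ 548.4364 billion.

C$548.44 billion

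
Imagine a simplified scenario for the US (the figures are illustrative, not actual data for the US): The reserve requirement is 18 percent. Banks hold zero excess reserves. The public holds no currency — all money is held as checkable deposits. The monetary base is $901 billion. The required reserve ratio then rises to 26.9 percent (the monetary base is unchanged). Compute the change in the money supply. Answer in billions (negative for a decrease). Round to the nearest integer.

-1656 billion

Initially m₁ = 1 / (0.18) ≈ 5.5556, so M₁ = 5.5556 × 901 = 5005.5956 billion.
After the change m₂ = 1 / (0.269) ≈ 3.7175, so M₂ = 3.7175 × 901 = 3349.4675 billion.
ΔM = M₂ − M₁ = 3349.4675 − 5005.5956 = -1656.1281 billion.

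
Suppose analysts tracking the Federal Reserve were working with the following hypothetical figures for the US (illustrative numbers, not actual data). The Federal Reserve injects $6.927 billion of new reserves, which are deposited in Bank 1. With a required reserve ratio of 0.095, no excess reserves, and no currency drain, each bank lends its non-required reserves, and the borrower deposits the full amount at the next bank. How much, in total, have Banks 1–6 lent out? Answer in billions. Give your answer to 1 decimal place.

$29.7 billion

Bank i lends (1 − rr)^i of the original deposit: Bank 1 lends 6.927·0.9050 ≈ 6.2689, Bank 2 lends 6.927·0.9050² ≈ 5.6734, and so on.
Summing a geometric series: total = 6.927·[0.9050·(1 − 0.9050^6) / (1 − 0.9050)] ≈ 29.7343 billion.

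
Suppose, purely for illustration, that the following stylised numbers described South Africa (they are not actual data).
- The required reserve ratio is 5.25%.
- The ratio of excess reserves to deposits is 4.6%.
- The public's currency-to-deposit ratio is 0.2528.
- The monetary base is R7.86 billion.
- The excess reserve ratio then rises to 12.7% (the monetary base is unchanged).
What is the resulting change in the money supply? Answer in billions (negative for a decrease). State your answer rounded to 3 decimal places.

-5.252 billion

Initially m₁ = (1 + 0.2528) / (0.0525 + 0.046 + 0.2528) ≈ 3.56618, so M₁ = 3.56618 × 7.86 ≈ 28.0302 billion.
After the change m₂ = (1 + 0.2528) / (0.0525 + 0.127 + 0.2528) ≈ 2.89799, so M₂ = 2.89799 × 7.86 ≈ 22.7782 billion.
ΔM = M₂ − M₁ = 22.7782 − 28.0302 = -5.252 billion.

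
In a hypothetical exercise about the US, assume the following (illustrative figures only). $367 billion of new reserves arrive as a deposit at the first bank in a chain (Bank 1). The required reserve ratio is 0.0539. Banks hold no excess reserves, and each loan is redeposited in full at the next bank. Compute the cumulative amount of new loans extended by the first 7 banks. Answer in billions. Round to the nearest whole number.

$2071 billion

Bank i lends (1 − rr)^i of the original deposit: Bank 1 lends 367·0.9461 = 347.2187, Bank 2 lends 367·0.9461² ≈ 328.5036, and so on.
Summing a geometric series: total = 367·[0.9461·(1 − 0.9461^7) / (1 − 0.9461)] ≈ 2070.9775 billion.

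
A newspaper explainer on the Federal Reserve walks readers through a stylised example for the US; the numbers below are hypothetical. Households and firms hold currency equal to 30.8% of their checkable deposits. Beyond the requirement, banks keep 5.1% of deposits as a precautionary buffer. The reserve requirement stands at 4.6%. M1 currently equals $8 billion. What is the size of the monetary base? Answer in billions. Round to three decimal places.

$2.477 billion

The money multiplier is m = (1 + c) / (rr + e + c) = (1 + 0.308) / (0.046 + 0.051 + 0.308) ≈ 3.22963.
MB = M / m = 8 / 3.22963 ≈ 2.4771 billion.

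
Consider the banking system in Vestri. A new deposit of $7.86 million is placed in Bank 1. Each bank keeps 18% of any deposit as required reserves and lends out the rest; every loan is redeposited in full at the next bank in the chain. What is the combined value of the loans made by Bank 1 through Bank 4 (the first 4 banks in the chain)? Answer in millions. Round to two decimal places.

Bank i lends (1 − rr)^i of the original deposit: Bank 1 lends 7.86·0.8200 = 6.4452, Bank 2 lends 7.86·0.8200² ≈ 5.2851, and so on.
Summing a geometric series: total = 7.86·[0.8200·(1 − 0.8200^4) / (1 − 0.8200)] ≈ 19.6177 million.

$19.62 million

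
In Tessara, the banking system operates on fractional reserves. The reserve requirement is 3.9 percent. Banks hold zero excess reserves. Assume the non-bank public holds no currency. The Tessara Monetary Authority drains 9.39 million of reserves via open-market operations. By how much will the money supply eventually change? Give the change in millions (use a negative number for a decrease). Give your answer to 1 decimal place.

The simple money multiplier is m = 1/rr = 1/0.039 ≈ 25.6410.
An open-market sale reduces the monetary base by 9.39 million, so ΔM = m × ΔMB = 25.6410 × (−9.39) ≈ -240.769 million.

-240.8 million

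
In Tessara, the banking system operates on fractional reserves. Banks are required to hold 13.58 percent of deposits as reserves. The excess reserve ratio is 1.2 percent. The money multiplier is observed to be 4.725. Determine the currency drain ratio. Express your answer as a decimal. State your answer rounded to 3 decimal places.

0.081

Using m = 4.725. From m = (1 + c)/(c + rr + e), rearranging gives 1 + c = m·(c + rr + e), so c·(1 − m) = m·(rr + e) − 1.
Hence c = [m·(rr + e) − 1]/(1 − m) = [4.725 × (0.1358 + 0.012) − 1] / (1 − 4.725) ≈ 0.080979.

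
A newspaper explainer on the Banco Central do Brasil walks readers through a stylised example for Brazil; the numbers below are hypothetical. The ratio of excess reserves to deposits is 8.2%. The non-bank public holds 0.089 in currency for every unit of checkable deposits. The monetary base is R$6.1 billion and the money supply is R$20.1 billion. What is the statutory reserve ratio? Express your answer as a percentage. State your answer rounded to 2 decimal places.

Using m = M/MB = 20.1/6.1 ≈ 3.295082. Since m = (1 + c)/(c + rr + e), the denominator satisfies c + rr + e = (1 + c)/m = (1 + 0.089) / 3.295082 ≈ 0.330493.
With c = 0.089 and e = 0.082, the statutory reserve ratio is 0.330493 − 0.089 − 0.082 = 0.159493.

15.95%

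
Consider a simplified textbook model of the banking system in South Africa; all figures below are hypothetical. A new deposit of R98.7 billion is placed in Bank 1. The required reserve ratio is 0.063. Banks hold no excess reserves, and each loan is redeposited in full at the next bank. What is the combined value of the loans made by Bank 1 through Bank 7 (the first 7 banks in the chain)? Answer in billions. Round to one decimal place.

R537.1 billion

Bank i lends (1 − rr)^i of the original deposit: Bank 1 lends 98.7·0.9370 = 92.4819, Bank 2 lends 98.7·0.9370² ≈ 86.6555, and so on.
Summing a geometric series: total = 98.7·[0.9370·(1 − 0.9370^7) / (1 − 0.9370)] ≈ 537.0875 billion.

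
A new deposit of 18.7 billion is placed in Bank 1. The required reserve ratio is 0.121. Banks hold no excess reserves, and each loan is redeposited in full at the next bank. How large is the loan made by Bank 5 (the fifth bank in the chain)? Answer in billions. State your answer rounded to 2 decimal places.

Each bank lends a fraction (1 − rr) = 0.8790 of the deposit it receives, so Bank 5 receives 18.7·0.8790^4 and lends 18.7·0.8790^5 ≈ 9.8126 billion.

9.81 billion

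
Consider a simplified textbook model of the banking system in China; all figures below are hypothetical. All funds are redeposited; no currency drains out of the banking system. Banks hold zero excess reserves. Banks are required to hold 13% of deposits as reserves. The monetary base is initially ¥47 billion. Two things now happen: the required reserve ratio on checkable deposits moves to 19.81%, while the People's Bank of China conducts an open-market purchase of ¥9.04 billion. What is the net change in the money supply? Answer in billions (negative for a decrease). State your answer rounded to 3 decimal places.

Before: m₁ = 1 / (0.13) ≈ 7.692308, MB₁ = 47, so M₁ = 7.692308 × 47 ≈ 361.5385 billion.
After: m₂ = 1 / (0.1981) ≈ 5.047956, MB₂ = 47 + 9.04 = 56.04, so M₂ = 5.047956 × 56.04 ≈ 282.8875 billion.
ΔM = M₂ − M₁ = 282.8875 − 361.5385 = -78.651 billion.

-78.651 billion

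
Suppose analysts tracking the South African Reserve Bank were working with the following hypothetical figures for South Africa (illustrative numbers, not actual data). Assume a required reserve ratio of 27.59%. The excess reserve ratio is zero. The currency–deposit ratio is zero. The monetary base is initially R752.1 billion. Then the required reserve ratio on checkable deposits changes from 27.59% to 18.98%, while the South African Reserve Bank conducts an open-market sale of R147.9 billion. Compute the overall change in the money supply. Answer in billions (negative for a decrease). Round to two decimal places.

R457.36 billion

Before: m₁ = 1 / (0.2759) ≈ 3.624502, MB₁ = 752.1, so M₁ = 3.624502 × 752.1 ≈ 2725.988 billion.
After: m₂ = 1 / (0.1898) ≈ 5.268704, MB₂ = 752.1 − 147.9 = 604.2, so M₂ = 5.268704 × 604.2 ≈ 3183.351 billion.
ΔM = M₂ − M₁ = 3183.351 − 2725.988 = 457.363 billion.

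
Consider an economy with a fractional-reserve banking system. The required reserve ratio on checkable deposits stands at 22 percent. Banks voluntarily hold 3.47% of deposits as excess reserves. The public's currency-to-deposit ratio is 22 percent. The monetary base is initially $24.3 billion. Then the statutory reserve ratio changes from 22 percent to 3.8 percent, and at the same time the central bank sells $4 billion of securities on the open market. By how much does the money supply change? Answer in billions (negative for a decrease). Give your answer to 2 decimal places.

Before: m₁ = (1 + 0.22) / (0.22 + 0.0347 + 0.22) ≈ 2.57004, MB₁ = 24.3, so M₁ = 2.57004 × 24.3 ≈ 62.452 billion.
After: m₂ = (1 + 0.22) / (0.038 + 0.0347 + 0.22) ≈ 4.16809, MB₂ = 24.3 − 4 = 20.3, so M₂ = 4.16809 × 20.3 ≈ 84.6122 billion.
ΔM = M₂ − M₁ = 84.6122 − 62.452 = 22.1602 billion.

$22.16 billion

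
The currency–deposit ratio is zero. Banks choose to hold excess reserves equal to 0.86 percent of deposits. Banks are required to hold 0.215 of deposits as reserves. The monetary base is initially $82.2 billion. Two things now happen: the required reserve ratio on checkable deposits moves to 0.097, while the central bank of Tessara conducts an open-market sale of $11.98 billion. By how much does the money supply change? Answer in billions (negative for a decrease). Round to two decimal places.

$297.34 billion

Before: m₁ = 1 / (0.215 + 0.0086) ≈ 4.47227, MB₁ = 82.2, so M₁ = 4.47227 × 82.2 ≈ 367.6206 billion.
After: m₂ = 1 / (0.097 + 0.0086) ≈ 9.46970, MB₂ = 82.2 − 11.98 = 70.22, so M₂ = 9.46970 × 70.22 ≈ 664.9623 billion.
ΔM = M₂ − M₁ = 664.9623 − 367.6206 = 297.3417 billion.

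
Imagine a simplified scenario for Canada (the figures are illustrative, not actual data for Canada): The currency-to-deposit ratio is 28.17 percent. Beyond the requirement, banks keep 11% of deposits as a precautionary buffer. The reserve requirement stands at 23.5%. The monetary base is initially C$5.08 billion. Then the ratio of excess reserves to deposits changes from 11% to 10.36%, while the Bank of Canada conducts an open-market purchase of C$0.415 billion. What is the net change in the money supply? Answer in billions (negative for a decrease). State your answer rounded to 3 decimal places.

Before: m₁ = (1 + 0.2817) / (0.235 + 0.11 + 0.2817) ≈ 2.04516, MB₁ = 5.08, so M₁ = 2.04516 × 5.08 ≈ 10.3894 billion.
After: m₂ = (1 + 0.2817) / (0.235 + 0.1036 + 0.2817) ≈ 2.06626, MB₂ = 5.08 + 0.415 = 5.495, so M₂ = 2.06626 × 5.495 ≈ 11.3541 billion.
ΔM = M₂ − M₁ = 11.3541 − 10.3894 = 0.9647 billion.

C$0.965 billion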